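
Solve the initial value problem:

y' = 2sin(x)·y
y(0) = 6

General solution: y = Ce^(-2cos(x))
Applying IC y(0) = 6:
Particular solution: y = 6e^(2(1-cos(x)))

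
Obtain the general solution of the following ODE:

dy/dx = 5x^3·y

Separating variables and integrating:
ln|y| = 5x^4/4 + C

General solution: y = Ce^(5x^4/4)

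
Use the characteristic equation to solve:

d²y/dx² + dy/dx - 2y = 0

Characteristic equation: r² + r - 2 = 0
Roots: r = 1, -2 (distinct real)
General solution: y = C₁e^x + C₂e^(-2x)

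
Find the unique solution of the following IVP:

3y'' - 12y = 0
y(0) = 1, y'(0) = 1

General solution: y = C₁e^(2x) + C₂e^(-2x)
Applying ICs: C₁ = 3/4, C₂ = 1/4
Particular solution: y = (3/4)e^(2x) + (1/4)e^(-2x)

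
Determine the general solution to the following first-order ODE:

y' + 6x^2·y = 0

Using integrating factor method:

General solution: y = Ce^(-2x^3)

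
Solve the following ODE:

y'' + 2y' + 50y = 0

Characteristic equation: r² + 2r + 50 = 0
Roots: r = -1 ± 7i (complex conjugates)
General solution: y = e^(-x)(C₁cos(7x) + C₂sin(7x))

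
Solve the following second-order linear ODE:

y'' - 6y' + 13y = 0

Characteristic equation: r² - 6r + 13 = 0
Roots: r = 3 ± 2i (complex conjugates)
General solution: y = e^(3x)(C₁cos(2x) + C₂sin(2x))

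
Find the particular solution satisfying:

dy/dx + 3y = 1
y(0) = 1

General solution: y = 1/3 + Ce^(-3x)
Applying y(0) = 1: C = 1 - 1/3 = 2/3
Particular solution: y = 1/3 + (2/3)e^(-3x)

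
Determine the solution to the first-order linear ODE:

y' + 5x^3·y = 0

Using integrating factor method:

General solution: y = Ce^(-5x^4/4)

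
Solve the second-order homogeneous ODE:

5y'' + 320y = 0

Characteristic equation: 5r² + 320 = 0
Divide by 5: r² + 64 = 0
Roots: r = ±8i (complex conjugates)
General solution: y = C₁cos(8x) + C₂sin(8x)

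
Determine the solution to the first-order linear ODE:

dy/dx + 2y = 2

Using integrating factor method:

General solution: y = 1 + Ce^(-2x)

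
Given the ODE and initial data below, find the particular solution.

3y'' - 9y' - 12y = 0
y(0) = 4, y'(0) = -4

General solution: y = C₁e^(4x) + C₂e^(-x)
Applying ICs: C₁ = 0, C₂ = 4
Particular solution: y = 4e^(-x)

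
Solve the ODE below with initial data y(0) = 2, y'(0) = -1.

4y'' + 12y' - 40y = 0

General solution: y = C₁e^(2x) + C₂e^(-5x)
Applying ICs: C₁ = 9/7, C₂ = 5/7
Particular solution: y = (9/7)e^(2x) + (5/7)e^(-5x)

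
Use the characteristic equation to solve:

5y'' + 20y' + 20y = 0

Characteristic equation: 5r² + 20r + 20 = 0
Divide by 5: r² + 4r + 4 = 0
Factored: (r + 2)² = 0
Repeated root: r = -2
General solution: y = (C₁ + C₂x)e^(-2x)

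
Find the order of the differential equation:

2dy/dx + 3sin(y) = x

The order is 1 (highest derivative is of order 1).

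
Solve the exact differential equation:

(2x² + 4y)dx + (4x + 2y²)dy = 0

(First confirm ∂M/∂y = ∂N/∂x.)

Verify exactness: ∂M/∂y = ∂N/∂x ✓
Find F(x,y) such that ∂F/∂x = M, ∂F/∂y = N
Solution: 2x³/3 + 4xy + 2y³/3 = C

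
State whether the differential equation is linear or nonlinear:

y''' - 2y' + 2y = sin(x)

Linear (y and its derivatives appear to the first power only, no products of y terms)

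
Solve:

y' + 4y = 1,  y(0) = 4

General solution: y = 1/4 + Ce^(-4x)
Applying y(0) = 4: C = 4 - 1/4 = 15/4
Particular solution: y = 1/4 + (15/4)e^(-4x)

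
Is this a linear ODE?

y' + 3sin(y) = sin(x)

No. Nonlinear (sin(y) is nonlinear in y)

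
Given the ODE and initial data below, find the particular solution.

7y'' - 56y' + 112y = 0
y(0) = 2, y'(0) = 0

General solution: y = (C₁ + C₂x)e^(4x)
Repeated root r = 4
Applying ICs: C₁ = 2, C₂ = -8
Particular solution: y = (2 - 8x)e^(4x)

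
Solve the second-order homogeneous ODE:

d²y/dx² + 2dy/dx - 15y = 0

Characteristic equation: r² + 2r - 15 = 0
Roots: r = 3, -5 (distinct real)
General solution: y = C₁e^(3x) + C₂e^(-5x)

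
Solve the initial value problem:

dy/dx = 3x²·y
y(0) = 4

General solution: y = Ce^(x³)
Applying IC y(0) = 4:
Particular solution: y = 4e^(x³)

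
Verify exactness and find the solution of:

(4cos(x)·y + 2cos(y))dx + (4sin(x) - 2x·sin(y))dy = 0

Verify exactness: ∂M/∂y = ∂N/∂x ✓
Find F(x,y) such that ∂F/∂x = M, ∂F/∂y = N
Solution: 4sin(x)·y + 2x·cos(y) = C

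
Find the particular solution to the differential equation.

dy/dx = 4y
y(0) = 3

General solution: y = Ce^(4x)
Applying IC y(0) = 3:
Particular solution: y = 3e^(4x)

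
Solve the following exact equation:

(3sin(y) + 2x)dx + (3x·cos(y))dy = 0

Verify exactness: ∂M/∂y = ∂N/∂x ✓
Find F(x,y) such that ∂F/∂x = M, ∂F/∂y = N
Solution: 3x·sin(y) + x² = C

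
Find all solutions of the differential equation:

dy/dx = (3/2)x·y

Separating variables and integrating:
ln|y| = 3x^2/4 + C

General solution: y = Ce^(3x^2/4)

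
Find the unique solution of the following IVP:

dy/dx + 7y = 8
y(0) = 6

General solution: y = 8/7 + Ce^(-7x)
Applying y(0) = 6: C = 6 - 8/7 = 34/7
Particular solution: y = 8/7 + (34/7)e^(-7x)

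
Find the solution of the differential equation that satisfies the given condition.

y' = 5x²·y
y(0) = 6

General solution: y = Ce^(5x³/3)
Applying IC y(0) = 6:
Particular solution: y = 6e^(5x³/3)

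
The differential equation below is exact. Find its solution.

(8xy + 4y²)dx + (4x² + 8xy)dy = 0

Verify exactness: ∂M/∂y = ∂N/∂x ✓
Find F(x,y) such that ∂F/∂x = M, ∂F/∂y = N
Solution: 4x²y + 4xy² = C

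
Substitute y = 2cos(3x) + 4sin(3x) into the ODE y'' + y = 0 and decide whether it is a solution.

Verification:
y'' = -18cos(3x) - 36sin(3x)
y'' + y ≠ 0 (frequency mismatch: got 9 instead of 1)

No, it is not a solution.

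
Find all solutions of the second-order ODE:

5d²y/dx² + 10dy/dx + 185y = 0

Characteristic equation: 5r² + 10r + 185 = 0
Divide by 5: r² + 2r + 37 = 0
Roots: r = -1 ± 6i (complex conjugates)
General solution: y = e^(-x)(C₁cos(6x) + C₂sin(6x))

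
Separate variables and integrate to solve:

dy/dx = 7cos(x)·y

Separating variables and integrating:
ln|y| = 7sin(x) + C

General solution: y = Ce^(7sin(x))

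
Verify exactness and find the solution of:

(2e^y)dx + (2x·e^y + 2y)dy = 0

Verify exactness: ∂M/∂y = ∂N/∂x ✓
Find F(x,y) such that ∂F/∂x = M, ∂F/∂y = N
Solution: 2x·e^y + y² = C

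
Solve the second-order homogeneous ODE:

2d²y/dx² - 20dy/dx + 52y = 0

Characteristic equation: 2r² - 20r + 52 = 0
Divide by 2: r² - 10r + 26 = 0
Roots: r = 5 ± i (complex conjugates)
General solution: y = e^(5x)(C₁cos(x) + C₂sin(x))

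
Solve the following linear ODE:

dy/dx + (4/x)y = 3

Using integrating factor method:

General solution: y = (3/5)x + Cx^(-4)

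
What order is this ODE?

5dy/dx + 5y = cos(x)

The order is 1 (highest derivative is of order 1).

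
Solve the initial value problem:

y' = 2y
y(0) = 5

General solution: y = Ce^(2x)
Applying IC y(0) = 5:
Particular solution: y = 5e^(2x)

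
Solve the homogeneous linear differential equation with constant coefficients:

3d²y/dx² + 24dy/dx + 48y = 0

Characteristic equation: 3r² + 24r + 48 = 0
Divide by 3: r² + 8r + 16 = 0
Factored: (r + 4)² = 0
Repeated root: r = -4
General solution: y = (C₁ + C₂x)e^(-4x)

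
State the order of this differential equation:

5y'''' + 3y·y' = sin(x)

The order is 4 (highest derivative is of order 4).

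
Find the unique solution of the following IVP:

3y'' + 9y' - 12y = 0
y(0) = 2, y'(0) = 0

General solution: y = C₁e^x + C₂e^(-4x)
Applying ICs: C₁ = 8/5, C₂ = 2/5
Particular solution: y = (8/5)e^x + (2/5)e^(-4x)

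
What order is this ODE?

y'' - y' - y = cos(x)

The order is 2 (highest derivative is of order 2).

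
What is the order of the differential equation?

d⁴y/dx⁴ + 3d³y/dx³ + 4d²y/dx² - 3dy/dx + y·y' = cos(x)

The order is 4 (highest derivative is of order 4).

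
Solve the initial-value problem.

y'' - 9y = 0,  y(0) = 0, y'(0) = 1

General solution: y = C₁e^(3x) + C₂e^(-3x)
Applying ICs: C₁ = 1/6, C₂ = -1/6
Particular solution: y = (1/6)e^(3x) - (1/6)e^(-3x)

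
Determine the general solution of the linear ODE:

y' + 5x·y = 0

Using integrating factor method:

General solution: y = Ce^(-5x^2/2)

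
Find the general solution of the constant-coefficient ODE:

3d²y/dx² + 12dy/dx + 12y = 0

Characteristic equation: 3r² + 12r + 12 = 0
Divide by 3: r² + 4r + 4 = 0
Factored: (r + 2)² = 0
Repeated root: r = -2
General solution: y = (C₁ + C₂x)e^(-2x)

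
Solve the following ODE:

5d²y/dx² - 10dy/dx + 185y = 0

Characteristic equation: 5r² - 10r + 185 = 0
Divide by 5: r² - 2r + 37 = 0
Roots: r = 1 ± 6i (complex conjugates)
General solution: y = e^x(C₁cos(6x) + C₂sin(6x))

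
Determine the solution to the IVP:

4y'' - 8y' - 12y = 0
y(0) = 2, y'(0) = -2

General solution: y = C₁e^(3x) + C₂e^(-x)
Applying ICs: C₁ = 0, C₂ = 2
Particular solution: y = 2e^(-x)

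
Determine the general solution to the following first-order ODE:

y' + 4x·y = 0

Using integrating factor method:

General solution: y = Ce^(-2x^2)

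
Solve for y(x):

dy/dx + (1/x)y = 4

Using integrating factor method:

General solution: y = 2x + C/x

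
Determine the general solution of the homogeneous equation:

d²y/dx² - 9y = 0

Characteristic equation: r² - 9 = 0
Roots: r = 3, -3 (distinct real)
General solution: y = C₁e^(3x) + C₂e^(-3x)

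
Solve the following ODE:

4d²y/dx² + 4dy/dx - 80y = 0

Characteristic equation: 4r² + 4r - 80 = 0
Divide by 4: r² + r - 20 = 0
Roots: r = 4, -5 (distinct real)
General solution: y = C₁e^(4x) + C₂e^(-5x)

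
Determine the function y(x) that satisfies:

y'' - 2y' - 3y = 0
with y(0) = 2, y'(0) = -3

General solution: y = C₁e^(3x) + C₂e^(-x)
Applying ICs: C₁ = -1/4, C₂ = 9/4
Particular solution: y = -(1/4)e^(3x) + (9/4)e^(-x)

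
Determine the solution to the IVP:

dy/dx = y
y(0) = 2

General solution: y = Ce^x
Applying IC y(0) = 2:
Particular solution: y = 2e^x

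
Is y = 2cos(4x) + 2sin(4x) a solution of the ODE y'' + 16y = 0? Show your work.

Verification:
y'' = -32cos(4x) - 32sin(4x)
y'' + 16y = 0 ✓

Yes, it is a solution.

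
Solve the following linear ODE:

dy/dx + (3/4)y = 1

Using integrating factor method:

General solution: y = 4/3 + Ce^(-3x/4)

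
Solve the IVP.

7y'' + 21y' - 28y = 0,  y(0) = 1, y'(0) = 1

General solution: y = C₁e^x + C₂e^(-4x)
Applying ICs: C₁ = 1, C₂ = 0
Particular solution: y = e^x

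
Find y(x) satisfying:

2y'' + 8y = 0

Characteristic equation: 2r² + 8 = 0
Divide by 2: r² + 4 = 0
Roots: r = ±2i (complex conjugates)
General solution: y = C₁cos(2x) + C₂sin(2x)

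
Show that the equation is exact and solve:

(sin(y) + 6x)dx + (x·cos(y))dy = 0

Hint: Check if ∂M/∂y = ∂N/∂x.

Verify exactness: ∂M/∂y = ∂N/∂x ✓
Find F(x,y) such that ∂F/∂x = M, ∂F/∂y = N
Solution: x·sin(y) + 3x² = C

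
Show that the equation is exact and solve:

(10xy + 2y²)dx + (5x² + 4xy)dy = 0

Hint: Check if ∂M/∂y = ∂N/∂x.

Verify exactness: ∂M/∂y = ∂N/∂x ✓
Find F(x,y) such that ∂F/∂x = M, ∂F/∂y = N
Solution: 5x²y + 2xy² = C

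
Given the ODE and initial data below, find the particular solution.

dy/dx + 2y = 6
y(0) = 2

General solution: y = 3 + Ce^(-2x)
Applying y(0) = 2: C = 2 - 3 = -1
Particular solution: y = 3 - e^(-2x)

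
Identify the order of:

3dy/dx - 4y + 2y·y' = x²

The order is 1 (highest derivative is of order 1).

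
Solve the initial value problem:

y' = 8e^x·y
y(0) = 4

General solution: y = Ce^(8e^x)
Applying IC y(0) = 4:
Particular solution: y = 4e^(8(e^x - 1))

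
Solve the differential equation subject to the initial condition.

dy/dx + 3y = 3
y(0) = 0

General solution: y = 1 + Ce^(-3x)
Applying y(0) = 0: C = 0 - 1 = -1
Particular solution: y = 1 - e^(-3x)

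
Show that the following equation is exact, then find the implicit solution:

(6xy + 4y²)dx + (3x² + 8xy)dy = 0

Verify exactness: ∂M/∂y = ∂N/∂x ✓
Find F(x,y) such that ∂F/∂x = M, ∂F/∂y = N
Solution: 3x²y + 4xy² = C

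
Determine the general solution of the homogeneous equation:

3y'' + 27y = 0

Characteristic equation: 3r² + 27 = 0
Divide by 3: r² + 9 = 0
Roots: r = ±3i (complex conjugates)
General solution: y = C₁cos(3x) + C₂sin(3x)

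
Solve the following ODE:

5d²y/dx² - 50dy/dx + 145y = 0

Characteristic equation: 5r² - 50r + 145 = 0
Divide by 5: r² - 10r + 29 = 0
Roots: r = 5 ± 2i (complex conjugates)
General solution: y = e^(5x)(C₁cos(2x) + C₂sin(2x))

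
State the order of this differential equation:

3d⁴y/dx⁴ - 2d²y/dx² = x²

The order is 4 (highest derivative is of order 4).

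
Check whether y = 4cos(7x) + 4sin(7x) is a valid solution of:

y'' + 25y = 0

Verification:
y'' = -196cos(7x) - 196sin(7x)
y'' + 25y ≠ 0 (frequency mismatch: got 49 instead of 25)

No, it is not a solution.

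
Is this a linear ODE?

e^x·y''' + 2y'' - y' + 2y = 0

Yes. Linear (y and its derivatives appear to the first power only, no products of y terms)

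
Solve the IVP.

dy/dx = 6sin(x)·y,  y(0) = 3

General solution: y = Ce^(-6cos(x))
Applying IC y(0) = 3:
Particular solution: y = 3e^(6(1-cos(x)))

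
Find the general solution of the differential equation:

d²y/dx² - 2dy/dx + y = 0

Characteristic equation: r² - 2r + 1 = 0
Factored: (r - 1)² = 0
Repeated root: r = 1
General solution: y = (C₁ + C₂x)e^x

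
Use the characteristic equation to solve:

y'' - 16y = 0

Characteristic equation: r² - 16 = 0
Roots: r = 4, -4 (distinct real)
General solution: y = C₁e^(4x) + C₂e^(-4x)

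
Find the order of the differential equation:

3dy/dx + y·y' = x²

The order is 1 (highest derivative is of order 1).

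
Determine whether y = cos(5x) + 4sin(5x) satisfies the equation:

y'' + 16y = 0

Verification:
y'' = -25cos(5x) - 100sin(5x)
y'' + 16y ≠ 0 (frequency mismatch: got 25 instead of 16)

No, it is not a solution.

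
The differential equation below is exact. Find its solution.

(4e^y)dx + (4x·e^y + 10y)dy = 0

Verify exactness: ∂M/∂y = ∂N/∂x ✓
Find F(x,y) such that ∂F/∂x = M, ∂F/∂y = N
Solution: 4x·e^y + 5y² = C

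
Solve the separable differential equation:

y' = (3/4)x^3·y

Separating variables and integrating:
ln|y| = 3x^4/16 + C

General solution: y = Ce^(3x^4/16)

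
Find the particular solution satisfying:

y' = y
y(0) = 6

General solution: y = Ce^x
Applying IC y(0) = 6:
Particular solution: y = 6e^x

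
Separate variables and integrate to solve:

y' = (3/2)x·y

Separating variables and integrating:
ln|y| = 3x^2/4 + C

General solution: y = Ce^(3x^2/4)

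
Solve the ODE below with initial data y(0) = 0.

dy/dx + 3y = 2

General solution: y = 2/3 + Ce^(-3x)
Applying y(0) = 0: C = 0 - 2/3 = -2/3
Particular solution: y = 2/3 - (2/3)e^(-3x)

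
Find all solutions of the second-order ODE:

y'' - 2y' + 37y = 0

Characteristic equation: r² - 2r + 37 = 0
Roots: r = 1 ± 6i (complex conjugates)
General solution: y = e^x(C₁cos(6x) + C₂sin(6x))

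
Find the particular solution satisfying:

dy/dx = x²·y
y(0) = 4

General solution: y = Ce^(x³/3)
Applying IC y(0) = 4:
Particular solution: y = 4e^(x³/3)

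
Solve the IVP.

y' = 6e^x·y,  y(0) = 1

General solution: y = Ce^(6e^x)
Applying IC y(0) = 1:
Particular solution: y = e^(6(e^x - 1))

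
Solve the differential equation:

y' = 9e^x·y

Separating variables and integrating:
ln|y| = 9e^x + C

General solution: y = Ce^(9e^x)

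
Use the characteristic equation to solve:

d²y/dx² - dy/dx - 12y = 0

Characteristic equation: r² - r - 12 = 0
Roots: r = 4, -3 (distinct real)
General solution: y = C₁e^(4x) + C₂e^(-3x)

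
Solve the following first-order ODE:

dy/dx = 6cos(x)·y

Separating variables and integrating:
ln|y| = 6sin(x) + C

General solution: y = Ce^(6sin(x))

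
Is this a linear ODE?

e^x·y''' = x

Yes. Linear (y and its derivatives appear to the first power only, no products of y terms)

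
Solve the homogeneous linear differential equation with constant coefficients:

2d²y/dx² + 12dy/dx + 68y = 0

Characteristic equation: 2r² + 12r + 68 = 0
Divide by 2: r² + 6r + 34 = 0
Roots: r = -3 ± 5i (complex conjugates)
General solution: y = e^(-3x)(C₁cos(5x) + C₂sin(5x))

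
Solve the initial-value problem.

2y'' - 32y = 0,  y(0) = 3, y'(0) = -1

General solution: y = C₁e^(4x) + C₂e^(-4x)
Applying ICs: C₁ = 11/8, C₂ = 13/8
Particular solution: y = (11/8)e^(4x) + (13/8)e^(-4x)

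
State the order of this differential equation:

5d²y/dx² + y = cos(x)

The order is 2 (highest derivative is of order 2).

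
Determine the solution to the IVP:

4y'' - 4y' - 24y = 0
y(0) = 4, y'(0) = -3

General solution: y = C₁e^(3x) + C₂e^(-2x)
Applying ICs: C₁ = 1, C₂ = 3
Particular solution: y = e^(3x) + 3e^(-2x)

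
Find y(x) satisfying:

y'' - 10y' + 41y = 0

Characteristic equation: r² - 10r + 41 = 0
Roots: r = 5 ± 4i (complex conjugates)
General solution: y = e^(5x)(C₁cos(4x) + C₂sin(4x))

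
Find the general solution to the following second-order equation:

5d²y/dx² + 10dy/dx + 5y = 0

Characteristic equation: 5r² + 10r + 5 = 0
Divide by 5: r² + 2r + 1 = 0
Factored: (r + 1)² = 0
Repeated root: r = -1
General solution: y = (C₁ + C₂x)e^(-x)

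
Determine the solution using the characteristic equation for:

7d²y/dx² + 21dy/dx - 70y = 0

Characteristic equation: 7r² + 21r - 70 = 0
Divide by 7: r² + 3r - 10 = 0
Roots: r = 2, -5 (distinct real)
General solution: y = C₁e^(2x) + C₂e^(-5x)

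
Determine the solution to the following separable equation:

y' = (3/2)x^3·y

Separating variables and integrating:
ln|y| = 3x^4/8 + C

General solution: y = Ce^(3x^4/8)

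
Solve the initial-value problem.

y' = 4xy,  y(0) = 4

General solution: y = Ce^(2x²)
Applying IC y(0) = 4:
Particular solution: y = 4e^(2x²)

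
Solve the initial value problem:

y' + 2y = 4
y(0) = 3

General solution: y = 2 + Ce^(-2x)
Applying y(0) = 3: C = 3 - 2 = 1
Particular solution: y = 2 + e^(-2x)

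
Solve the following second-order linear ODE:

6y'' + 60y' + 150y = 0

Characteristic equation: 6r² + 60r + 150 = 0
Divide by 6: r² + 10r + 25 = 0
Factored: (r + 5)² = 0
Repeated root: r = -5
General solution: y = (C₁ + C₂x)e^(-5x)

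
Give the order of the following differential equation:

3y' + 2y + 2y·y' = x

The order is 1 (highest derivative is of order 1).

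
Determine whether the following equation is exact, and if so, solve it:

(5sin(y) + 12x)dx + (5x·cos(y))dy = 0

Verify exactness: ∂M/∂y = ∂N/∂x ✓
Find F(x,y) such that ∂F/∂x = M, ∂F/∂y = N
Solution: 5x·sin(y) + 6x² = C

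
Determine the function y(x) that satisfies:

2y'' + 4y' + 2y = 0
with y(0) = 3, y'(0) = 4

General solution: y = (C₁ + C₂x)e^(-x)
Repeated root r = -1
Applying ICs: C₁ = 3, C₂ = 7
Particular solution: y = (3 + 7x)e^(-x)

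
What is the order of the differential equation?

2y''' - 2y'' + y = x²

The order is 3 (highest derivative is of order 3).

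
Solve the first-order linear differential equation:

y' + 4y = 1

Using integrating factor method:

General solution: y = 1/4 + Ce^(-4x)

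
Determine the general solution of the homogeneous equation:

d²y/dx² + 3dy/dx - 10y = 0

Characteristic equation: r² + 3r - 10 = 0
Roots: r = 2, -5 (distinct real)
General solution: y = C₁e^(2x) + C₂e^(-5x)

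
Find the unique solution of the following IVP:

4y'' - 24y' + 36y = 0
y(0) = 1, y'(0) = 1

General solution: y = (C₁ + C₂x)e^(3x)
Repeated root r = 3
Applying ICs: C₁ = 1, C₂ = -2
Particular solution: y = (1 - 2x)e^(3x)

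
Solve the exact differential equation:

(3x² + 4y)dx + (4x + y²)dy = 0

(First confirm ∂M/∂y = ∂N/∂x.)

Verify exactness: ∂M/∂y = ∂N/∂x ✓
Find F(x,y) such that ∂F/∂x = M, ∂F/∂y = N
Solution: x³ + 4xy + y³/3 = C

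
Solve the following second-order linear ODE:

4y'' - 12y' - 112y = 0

Characteristic equation: 4r² - 12r - 112 = 0
Divide by 4: r² - 3r - 28 = 0
Roots: r = 7, -4 (distinct real)
General solution: y = C₁e^(7x) + C₂e^(-4x)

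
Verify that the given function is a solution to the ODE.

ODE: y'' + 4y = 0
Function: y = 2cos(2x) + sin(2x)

Verification:
y'' = -8cos(2x) - 4sin(2x)
y'' + 4y = 0 ✓

Yes, it is a solution.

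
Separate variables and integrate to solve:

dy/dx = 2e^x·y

Separating variables and integrating:
ln|y| = 2e^x + C

General solution: y = Ce^(2e^x)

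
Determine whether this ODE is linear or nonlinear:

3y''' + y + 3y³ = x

Nonlinear (y³ term)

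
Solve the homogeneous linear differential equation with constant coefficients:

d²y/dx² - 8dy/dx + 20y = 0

Characteristic equation: r² - 8r + 20 = 0
Roots: r = 4 ± 2i (complex conjugates)
General solution: y = e^(4x)(C₁cos(2x) + C₂sin(2x))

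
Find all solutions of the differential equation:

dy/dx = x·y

Separating variables and integrating:
ln|y| = x^2/2 + C

General solution: y = Ce^(x^2/2)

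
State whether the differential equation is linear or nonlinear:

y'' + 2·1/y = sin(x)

Nonlinear (1/y term)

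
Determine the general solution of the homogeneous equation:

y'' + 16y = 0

Characteristic equation: r² + 16 = 0
Roots: r = ±4i (complex conjugates)
General solution: y = C₁cos(4x) + C₂sin(4x)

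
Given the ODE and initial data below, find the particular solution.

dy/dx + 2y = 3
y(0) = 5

General solution: y = 3/2 + Ce^(-2x)
Applying y(0) = 5: C = 5 - 3/2 = 7/2
Particular solution: y = 3/2 + (7/2)e^(-2x)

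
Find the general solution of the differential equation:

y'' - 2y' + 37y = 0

Characteristic equation: r² - 2r + 37 = 0
Roots: r = 1 ± 6i (complex conjugates)
General solution: y = e^x(C₁cos(6x) + C₂sin(6x))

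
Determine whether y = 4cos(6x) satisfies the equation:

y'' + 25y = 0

Verification:
y'' = -144cos(6x)
y'' + 25y ≠ 0 (frequency mismatch: got 36 instead of 25)

No, it is not a solution.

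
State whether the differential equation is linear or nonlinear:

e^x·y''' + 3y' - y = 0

Linear (y and its derivatives appear to the first power only, no products of y terms)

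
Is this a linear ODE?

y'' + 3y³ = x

No. Nonlinear (y³ term)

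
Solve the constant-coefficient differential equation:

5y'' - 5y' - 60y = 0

Characteristic equation: 5r² - 5r - 60 = 0
Divide by 5: r² - r - 12 = 0
Roots: r = 4, -3 (distinct real)
General solution: y = C₁e^(4x) + C₂e^(-3x)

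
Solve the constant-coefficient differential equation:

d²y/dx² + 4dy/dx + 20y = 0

Characteristic equation: r² + 4r + 20 = 0
Roots: r = -2 ± 4i (complex conjugates)
General solution: y = e^(-2x)(C₁cos(4x) + C₂sin(4x))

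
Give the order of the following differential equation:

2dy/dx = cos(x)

The order is 1 (highest derivative is of order 1).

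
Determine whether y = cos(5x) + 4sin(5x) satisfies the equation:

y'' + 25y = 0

Verification:
y'' = -25cos(5x) - 100sin(5x)
y'' + 25y = 0 ✓

Yes, it is a solution.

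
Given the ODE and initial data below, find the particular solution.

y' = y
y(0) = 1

General solution: y = Ce^x
Applying IC y(0) = 1:
Particular solution: y = e^x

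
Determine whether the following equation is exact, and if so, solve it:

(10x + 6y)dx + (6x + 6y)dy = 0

Verify exactness: ∂M/∂y = ∂N/∂x ✓
Find F(x,y) such that ∂F/∂x = M, ∂F/∂y = N
Solution: 5x² + 6xy + 3y² = C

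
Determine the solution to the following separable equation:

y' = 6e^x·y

Separating variables and integrating:
ln|y| = 6e^x + C

General solution: y = Ce^(6e^x)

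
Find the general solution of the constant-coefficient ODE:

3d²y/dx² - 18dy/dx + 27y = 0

Characteristic equation: 3r² - 18r + 27 = 0
Divide by 3: r² - 6r + 9 = 0
Factored: (r - 3)² = 0
Repeated root: r = 3
General solution: y = (C₁ + C₂x)e^(3x)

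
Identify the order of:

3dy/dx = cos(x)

The order is 1 (highest derivative is of order 1).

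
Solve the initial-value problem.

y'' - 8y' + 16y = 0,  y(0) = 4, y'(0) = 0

General solution: y = (C₁ + C₂x)e^(4x)
Repeated root r = 4
Applying ICs: C₁ = 4, C₂ = -16
Particular solution: y = (4 - 16x)e^(4x)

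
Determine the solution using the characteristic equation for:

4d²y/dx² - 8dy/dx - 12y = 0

Characteristic equation: 4r² - 8r - 12 = 0
Divide by 4: r² - 2r - 3 = 0
Roots: r = 3, -1 (distinct real)
General solution: y = C₁e^(3x) + C₂e^(-x)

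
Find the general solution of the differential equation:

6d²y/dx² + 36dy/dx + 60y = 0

Characteristic equation: 6r² + 36r + 60 = 0
Divide by 6: r² + 6r + 10 = 0
Roots: r = -3 ± i (complex conjugates)
General solution: y = e^(-3x)(C₁cos(x) + C₂sin(x))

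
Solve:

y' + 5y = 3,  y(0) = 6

General solution: y = 3/5 + Ce^(-5x)
Applying y(0) = 6: C = 6 - 3/5 = 27/5
Particular solution: y = 3/5 + (27/5)e^(-5x)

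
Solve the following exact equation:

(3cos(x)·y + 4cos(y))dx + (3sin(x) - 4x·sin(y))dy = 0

Verify exactness: ∂M/∂y = ∂N/∂x ✓
Find F(x,y) such that ∂F/∂x = M, ∂F/∂y = N
Solution: 3sin(x)·y + 4x·cos(y) = C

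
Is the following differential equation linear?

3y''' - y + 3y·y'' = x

No. Nonlinear (y·y'' term)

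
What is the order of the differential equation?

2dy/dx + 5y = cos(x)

The order is 1 (highest derivative is of order 1).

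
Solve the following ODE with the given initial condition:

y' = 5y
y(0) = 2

General solution: y = Ce^(5x)
Applying IC y(0) = 2:
Particular solution: y = 2e^(5x)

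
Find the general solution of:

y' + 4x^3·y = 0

Using integrating factor method:

General solution: y = Ce^(-x^4)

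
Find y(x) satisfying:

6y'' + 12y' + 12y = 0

Characteristic equation: 6r² + 12r + 12 = 0
Divide by 6: r² + 2r + 2 = 0
Roots: r = -1 ± i (complex conjugates)
General solution: y = e^(-x)(C₁cos(x) + C₂sin(x))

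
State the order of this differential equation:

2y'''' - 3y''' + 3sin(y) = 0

The order is 4 (highest derivative is of order 4).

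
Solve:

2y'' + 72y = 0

Characteristic equation: 2r² + 72 = 0
Divide by 2: r² + 36 = 0
Roots: r = ±6i (complex conjugates)
General solution: y = C₁cos(6x) + C₂sin(6x)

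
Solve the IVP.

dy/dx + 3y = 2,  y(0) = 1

General solution: y = 2/3 + Ce^(-3x)
Applying y(0) = 1: C = 1 - 2/3 = 1/3
Particular solution: y = 2/3 + (1/3)e^(-3x)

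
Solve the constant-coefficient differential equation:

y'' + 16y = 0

Characteristic equation: r² + 16 = 0
Roots: r = ±4i (complex conjugates)
General solution: y = C₁cos(4x) + C₂sin(4x)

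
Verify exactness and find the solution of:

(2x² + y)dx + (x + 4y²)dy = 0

Verify exactness: ∂M/∂y = ∂N/∂x ✓
Find F(x,y) such that ∂F/∂x = M, ∂F/∂y = N
Solution: 2x³/3 + xy + 4y³/3 = C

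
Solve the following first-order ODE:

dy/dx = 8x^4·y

Separating variables and integrating:
ln|y| = 8x^5/5 + C

General solution: y = Ce^(8x^5/5)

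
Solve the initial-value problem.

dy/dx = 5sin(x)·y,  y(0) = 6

General solution: y = Ce^(-5cos(x))
Applying IC y(0) = 6:
Particular solution: y = 6e^(5(1-cos(x)))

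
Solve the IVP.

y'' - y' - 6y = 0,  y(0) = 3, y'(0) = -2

General solution: y = C₁e^(3x) + C₂e^(-2x)
Applying ICs: C₁ = 4/5, C₂ = 11/5
Particular solution: y = (4/5)e^(3x) + (11/5)e^(-2x)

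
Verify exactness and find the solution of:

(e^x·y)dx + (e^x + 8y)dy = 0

Verify exactness: ∂M/∂y = ∂N/∂x ✓
Find F(x,y) such that ∂F/∂x = M, ∂F/∂y = N
Solution: e^x·y + 4y² = C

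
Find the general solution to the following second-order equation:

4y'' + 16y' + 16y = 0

Characteristic equation: 4r² + 16r + 16 = 0
Divide by 4: r² + 4r + 4 = 0
Factored: (r + 2)² = 0
Repeated root: r = -2
General solution: y = (C₁ + C₂x)e^(-2x)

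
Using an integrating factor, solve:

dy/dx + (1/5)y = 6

Using integrating factor method:

General solution: y = 30 + Ce^(-x/5)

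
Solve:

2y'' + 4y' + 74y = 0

Characteristic equation: 2r² + 4r + 74 = 0
Divide by 2: r² + 2r + 37 = 0
Roots: r = -1 ± 6i (complex conjugates)
General solution: y = e^(-x)(C₁cos(6x) + C₂sin(6x))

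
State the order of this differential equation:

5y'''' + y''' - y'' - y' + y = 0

The order is 4 (highest derivative is of order 4).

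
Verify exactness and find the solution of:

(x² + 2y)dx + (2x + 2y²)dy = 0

Verify exactness: ∂M/∂y = ∂N/∂x ✓
Find F(x,y) such that ∂F/∂x = M, ∂F/∂y = N
Solution: x³/3 + 2xy + 2y³/3 = C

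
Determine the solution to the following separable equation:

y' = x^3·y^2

Separating variables and integrating:
-1/y = x^4/4 + C

General solution: y^-1 = (-1/4)x^4 + C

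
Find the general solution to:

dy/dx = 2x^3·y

Separating variables and integrating:
ln|y| = x^4/2 + C

General solution: y = Ce^(x^4/2)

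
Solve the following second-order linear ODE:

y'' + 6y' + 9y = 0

Characteristic equation: r² + 6r + 9 = 0
Factored: (r + 3)² = 0
Repeated root: r = -3
General solution: y = (C₁ + C₂x)e^(-3x)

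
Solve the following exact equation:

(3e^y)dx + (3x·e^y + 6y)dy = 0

Verify exactness: ∂M/∂y = ∂N/∂x ✓
Find F(x,y) such that ∂F/∂x = M, ∂F/∂y = N
Solution: 3x·e^y + 3y² = C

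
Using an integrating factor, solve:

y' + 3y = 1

Using integrating factor method:

General solution: y = 1/3 + Ce^(-3x)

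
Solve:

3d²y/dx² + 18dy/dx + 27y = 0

Characteristic equation: 3r² + 18r + 27 = 0
Divide by 3: r² + 6r + 9 = 0
Factored: (r + 3)² = 0
Repeated root: r = -3
General solution: y = (C₁ + C₂x)e^(-3x)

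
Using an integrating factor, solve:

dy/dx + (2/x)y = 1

Using integrating factor method:

General solution: y = (1/3)x + Cx^(-2)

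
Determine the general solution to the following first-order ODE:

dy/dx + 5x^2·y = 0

Using integrating factor method:

General solution: y = Ce^(-5x^3/3)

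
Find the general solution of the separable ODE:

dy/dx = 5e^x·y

Separating variables and integrating:
ln|y| = 5e^x + C

General solution: y = Ce^(5e^x)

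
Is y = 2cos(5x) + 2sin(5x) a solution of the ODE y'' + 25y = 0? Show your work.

Verification:
y'' = -50cos(5x) - 50sin(5x)
y'' + 25y = 0 ✓

Yes, it is a solution.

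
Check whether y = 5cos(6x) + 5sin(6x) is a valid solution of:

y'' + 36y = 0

Verification:
y'' = -180cos(6x) - 180sin(6x)
y'' + 36y = 0 ✓

Yes, it is a solution.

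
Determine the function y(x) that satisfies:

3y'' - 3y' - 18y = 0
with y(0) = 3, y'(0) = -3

General solution: y = C₁e^(3x) + C₂e^(-2x)
Applying ICs: C₁ = 3/5, C₂ = 12/5
Particular solution: y = (3/5)e^(3x) + (12/5)e^(-2x)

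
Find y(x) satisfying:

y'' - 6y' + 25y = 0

Characteristic equation: r² - 6r + 25 = 0
Roots: r = 3 ± 4i (complex conjugates)
General solution: y = e^(3x)(C₁cos(4x) + C₂sin(4x))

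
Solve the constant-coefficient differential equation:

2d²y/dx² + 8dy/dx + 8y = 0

Characteristic equation: 2r² + 8r + 8 = 0
Divide by 2: r² + 4r + 4 = 0
Factored: (r + 2)² = 0
Repeated root: r = -2
General solution: y = (C₁ + C₂x)e^(-2x)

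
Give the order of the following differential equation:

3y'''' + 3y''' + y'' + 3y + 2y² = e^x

The order is 4 (highest derivative is of order 4).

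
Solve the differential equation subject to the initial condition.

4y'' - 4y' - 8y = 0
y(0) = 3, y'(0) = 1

General solution: y = C₁e^(2x) + C₂e^(-x)
Applying ICs: C₁ = 4/3, C₂ = 5/3
Particular solution: y = (4/3)e^(2x) + (5/3)e^(-x)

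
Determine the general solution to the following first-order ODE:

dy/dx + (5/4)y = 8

Using integrating factor method:

General solution: y = 32/5 + Ce^(-5x/4)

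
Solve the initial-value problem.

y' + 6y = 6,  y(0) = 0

General solution: y = 1 + Ce^(-6x)
Applying y(0) = 0: C = 0 - 1 = -1
Particular solution: y = 1 - e^(-6x)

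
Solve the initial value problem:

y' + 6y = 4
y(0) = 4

General solution: y = 2/3 + Ce^(-6x)
Applying y(0) = 4: C = 4 - 2/3 = 10/3
Particular solution: y = 2/3 + (10/3)e^(-6x)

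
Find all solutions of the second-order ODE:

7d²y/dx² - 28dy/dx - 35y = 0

Characteristic equation: 7r² - 28r - 35 = 0
Divide by 7: r² - 4r - 5 = 0
Roots: r = 5, -1 (distinct real)
General solution: y = C₁e^(5x) + C₂e^(-x)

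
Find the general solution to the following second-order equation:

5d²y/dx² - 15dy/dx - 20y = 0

Characteristic equation: 5r² - 15r - 20 = 0
Divide by 5: r² - 3r - 4 = 0
Roots: r = 4, -1 (distinct real)
General solution: y = C₁e^(4x) + C₂e^(-x)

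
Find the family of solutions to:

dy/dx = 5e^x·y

Separating variables and integrating:
ln|y| = 5e^x + C

General solution: y = Ce^(5e^x)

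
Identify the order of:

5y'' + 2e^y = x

The order is 2 (highest derivative is of order 2).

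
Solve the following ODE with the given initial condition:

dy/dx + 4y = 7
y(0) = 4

General solution: y = 7/4 + Ce^(-4x)
Applying y(0) = 4: C = 4 - 7/4 = 9/4
Particular solution: y = 7/4 + (9/4)e^(-4x)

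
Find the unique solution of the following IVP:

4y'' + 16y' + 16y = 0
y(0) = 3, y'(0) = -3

General solution: y = (C₁ + C₂x)e^(-2x)
Repeated root r = -2
Applying ICs: C₁ = 3, C₂ = 3
Particular solution: y = (3 + 3x)e^(-2x)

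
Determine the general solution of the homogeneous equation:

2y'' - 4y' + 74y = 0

Characteristic equation: 2r² - 4r + 74 = 0
Divide by 2: r² - 2r + 37 = 0
Roots: r = 1 ± 6i (complex conjugates)
General solution: y = e^x(C₁cos(6x) + C₂sin(6x))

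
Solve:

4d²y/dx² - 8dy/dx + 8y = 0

Characteristic equation: 4r² - 8r + 8 = 0
Divide by 4: r² - 2r + 2 = 0
Roots: r = 1 ± i (complex conjugates)
General solution: y = e^x(C₁cos(x) + C₂sin(x))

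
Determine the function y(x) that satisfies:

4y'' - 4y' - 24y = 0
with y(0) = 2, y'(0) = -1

General solution: y = C₁e^(3x) + C₂e^(-2x)
Applying ICs: C₁ = 3/5, C₂ = 7/5
Particular solution: y = (3/5)e^(3x) + (7/5)e^(-2x)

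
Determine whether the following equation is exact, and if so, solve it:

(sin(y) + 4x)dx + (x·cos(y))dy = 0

Verify exactness: ∂M/∂y = ∂N/∂x ✓
Find F(x,y) such that ∂F/∂x = M, ∂F/∂y = N
Solution: x·sin(y) + 2x² = C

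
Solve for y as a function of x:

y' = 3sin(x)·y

Separating variables and integrating:
ln|y| = -3cos(x) + C

General solution: y = Ce^(-3cos(x))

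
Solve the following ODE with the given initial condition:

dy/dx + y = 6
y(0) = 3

General solution: y = 6 + Ce^(-x)
Applying y(0) = 3: C = 3 - 6 = -3
Particular solution: y = 6 - 3e^(-x)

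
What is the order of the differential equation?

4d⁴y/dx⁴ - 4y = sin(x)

The order is 4 (highest derivative is of order 4).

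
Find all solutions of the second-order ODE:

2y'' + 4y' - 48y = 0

Characteristic equation: 2r² + 4r - 48 = 0
Divide by 2: r² + 2r - 24 = 0
Roots: r = 4, -6 (distinct real)
General solution: y = C₁e^(4x) + C₂e^(-6x)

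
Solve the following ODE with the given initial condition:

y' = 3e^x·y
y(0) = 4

General solution: y = Ce^(3e^x)
Applying IC y(0) = 4:
Particular solution: y = 4e^(3(e^x - 1))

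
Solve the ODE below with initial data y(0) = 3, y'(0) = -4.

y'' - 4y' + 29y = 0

General solution: y = e^(2x)(C₁cos(5x) + C₂sin(5x))
Complex roots r = 2 ± 5i
Applying ICs: C₁ = 3, C₂ = -2
Particular solution: y = e^(2x)(3cos(5x) - 2sin(5x))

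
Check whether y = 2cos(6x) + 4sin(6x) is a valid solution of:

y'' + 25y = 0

Verification:
y'' = -72cos(6x) - 144sin(6x)
y'' + 25y ≠ 0 (frequency mismatch: got 36 instead of 25)

No, it is not a solution.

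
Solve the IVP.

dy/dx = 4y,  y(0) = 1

General solution: y = Ce^(4x)
Applying IC y(0) = 1:
Particular solution: y = e^(4x)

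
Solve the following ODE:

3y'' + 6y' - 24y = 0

Characteristic equation: 3r² + 6r - 24 = 0
Divide by 3: r² + 2r - 8 = 0
Roots: r = 2, -4 (distinct real)
General solution: y = C₁e^(2x) + C₂e^(-4x)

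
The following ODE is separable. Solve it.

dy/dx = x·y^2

Separating variables and integrating:
-1/y = x^2/2 + C

General solution: y^-1 = (-1/2)x^2 + C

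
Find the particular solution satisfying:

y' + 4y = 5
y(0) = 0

General solution: y = 5/4 + Ce^(-4x)
Applying y(0) = 0: C = 0 - 5/4 = -5/4
Particular solution: y = 5/4 - (5/4)e^(-4x)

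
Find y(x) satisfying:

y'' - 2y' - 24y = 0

Characteristic equation: r² - 2r - 24 = 0
Roots: r = 6, -4 (distinct real)
General solution: y = C₁e^(6x) + C₂e^(-4x)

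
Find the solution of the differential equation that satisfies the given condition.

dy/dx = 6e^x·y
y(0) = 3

General solution: y = Ce^(6e^x)
Applying IC y(0) = 3:
Particular solution: y = 3e^(6(e^x - 1))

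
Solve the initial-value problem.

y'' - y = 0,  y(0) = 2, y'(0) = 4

General solution: y = C₁e^x + C₂e^(-x)
Applying ICs: C₁ = 3, C₂ = -1
Particular solution: y = 3e^x - e^(-x)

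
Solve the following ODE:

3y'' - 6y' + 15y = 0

Characteristic equation: 3r² - 6r + 15 = 0
Divide by 3: r² - 2r + 5 = 0
Roots: r = 1 ± 2i (complex conjugates)
General solution: y = e^x(C₁cos(2x) + C₂sin(2x))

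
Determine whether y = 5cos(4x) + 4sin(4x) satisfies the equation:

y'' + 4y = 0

Verification:
y'' = -80cos(4x) - 64sin(4x)
y'' + 4y ≠ 0 (frequency mismatch: got 16 instead of 4)

No, it is not a solution.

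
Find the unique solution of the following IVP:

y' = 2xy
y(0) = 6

General solution: y = Ce^(x²)
Applying IC y(0) = 6:
Particular solution: y = 6e^(x²)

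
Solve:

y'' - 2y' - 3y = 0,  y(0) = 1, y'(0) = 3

General solution: y = C₁e^(3x) + C₂e^(-x)
Applying ICs: C₁ = 1, C₂ = 0
Particular solution: y = e^(3x)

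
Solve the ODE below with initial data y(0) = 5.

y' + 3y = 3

General solution: y = 1 + Ce^(-3x)
Applying y(0) = 5: C = 5 - 1 = 4
Particular solution: y = 1 + 4e^(-3x)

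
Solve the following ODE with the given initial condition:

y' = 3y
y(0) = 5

General solution: y = Ce^(3x)
Applying IC y(0) = 5:
Particular solution: y = 5e^(3x)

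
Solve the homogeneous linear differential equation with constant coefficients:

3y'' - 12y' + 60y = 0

Characteristic equation: 3r² - 12r + 60 = 0
Divide by 3: r² - 4r + 20 = 0
Roots: r = 2 ± 4i (complex conjugates)
General solution: y = e^(2x)(C₁cos(4x) + C₂sin(4x))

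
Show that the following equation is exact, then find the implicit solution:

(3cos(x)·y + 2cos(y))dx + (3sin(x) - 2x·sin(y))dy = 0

Verify exactness: ∂M/∂y = ∂N/∂x ✓
Find F(x,y) such that ∂F/∂x = M, ∂F/∂y = N
Solution: 3sin(x)·y + 2x·cos(y) = C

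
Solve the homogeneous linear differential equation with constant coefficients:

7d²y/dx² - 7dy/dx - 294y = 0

Characteristic equation: 7r² - 7r - 294 = 0
Divide by 7: r² - r - 42 = 0
Roots: r = 7, -6 (distinct real)
General solution: y = C₁e^(7x) + C₂e^(-6x)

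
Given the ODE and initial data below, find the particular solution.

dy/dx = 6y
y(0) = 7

General solution: y = Ce^(6x)
Applying IC y(0) = 7:
Particular solution: y = 7e^(6x)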